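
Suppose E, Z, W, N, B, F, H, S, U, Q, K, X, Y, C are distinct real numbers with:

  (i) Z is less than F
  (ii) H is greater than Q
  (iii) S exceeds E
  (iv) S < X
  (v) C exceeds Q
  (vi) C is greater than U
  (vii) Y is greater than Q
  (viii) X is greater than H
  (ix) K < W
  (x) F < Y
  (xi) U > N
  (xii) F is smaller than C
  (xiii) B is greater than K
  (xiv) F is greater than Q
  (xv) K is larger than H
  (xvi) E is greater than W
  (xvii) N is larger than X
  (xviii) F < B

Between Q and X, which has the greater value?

The relevant relations are Q < H; H < K; K < W; W < E; E < S; S < X.
Together: Q < H < K < W < E < S < X.
So Q < X; X is the larger of the two.

X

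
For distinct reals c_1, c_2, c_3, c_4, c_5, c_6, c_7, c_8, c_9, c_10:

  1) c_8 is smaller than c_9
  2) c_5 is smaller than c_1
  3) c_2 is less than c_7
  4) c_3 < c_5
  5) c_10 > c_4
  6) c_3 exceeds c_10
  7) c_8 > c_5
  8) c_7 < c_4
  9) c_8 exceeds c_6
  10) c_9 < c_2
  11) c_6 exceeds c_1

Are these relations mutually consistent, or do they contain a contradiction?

inconsistent

We have c_9 < c_2 stated directly, yet also c_2 < c_7 < c_4 < c_10 < c_3 < c_5 < c_1 < c_6 < c_8 < c_9 by chaining the others — so c_2 < c_9. Contradiction.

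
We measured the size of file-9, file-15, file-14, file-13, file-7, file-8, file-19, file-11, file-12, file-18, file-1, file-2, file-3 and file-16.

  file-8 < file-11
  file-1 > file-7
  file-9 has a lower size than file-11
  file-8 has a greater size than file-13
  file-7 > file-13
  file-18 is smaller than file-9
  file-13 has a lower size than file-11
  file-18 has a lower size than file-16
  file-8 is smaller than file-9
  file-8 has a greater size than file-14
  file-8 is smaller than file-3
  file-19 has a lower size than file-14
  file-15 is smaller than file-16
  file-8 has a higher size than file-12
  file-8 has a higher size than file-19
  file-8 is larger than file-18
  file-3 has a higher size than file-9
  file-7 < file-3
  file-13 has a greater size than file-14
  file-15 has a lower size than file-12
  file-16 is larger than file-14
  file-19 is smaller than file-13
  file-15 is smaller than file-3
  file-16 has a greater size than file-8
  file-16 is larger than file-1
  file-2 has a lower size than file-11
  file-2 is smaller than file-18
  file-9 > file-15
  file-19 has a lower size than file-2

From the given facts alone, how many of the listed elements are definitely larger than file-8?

Directly above file-8: file-9, file-16, file-11, file-3.
No other element is forced above file-8 by the given relations, so the count is 4.

4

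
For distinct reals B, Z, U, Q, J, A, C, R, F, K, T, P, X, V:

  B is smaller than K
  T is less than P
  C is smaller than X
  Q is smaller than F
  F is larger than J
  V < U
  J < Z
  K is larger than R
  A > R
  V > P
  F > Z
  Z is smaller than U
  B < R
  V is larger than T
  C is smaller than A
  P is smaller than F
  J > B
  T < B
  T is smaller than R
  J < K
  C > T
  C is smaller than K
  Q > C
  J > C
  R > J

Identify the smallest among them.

T

B is not least since T < B; C is not least since T < C; P is not least since T < P; J is not least since C < J; Q is not least since C < Q; X is not least since C < X; R is not least since T < R; A is not least since C < A; Z is not least since J < Z; K is not least since R < K; V is not least since T < V; F is not least since J < F; U is not least since Z < U.
Only T has nothing below it, so T is the smallest.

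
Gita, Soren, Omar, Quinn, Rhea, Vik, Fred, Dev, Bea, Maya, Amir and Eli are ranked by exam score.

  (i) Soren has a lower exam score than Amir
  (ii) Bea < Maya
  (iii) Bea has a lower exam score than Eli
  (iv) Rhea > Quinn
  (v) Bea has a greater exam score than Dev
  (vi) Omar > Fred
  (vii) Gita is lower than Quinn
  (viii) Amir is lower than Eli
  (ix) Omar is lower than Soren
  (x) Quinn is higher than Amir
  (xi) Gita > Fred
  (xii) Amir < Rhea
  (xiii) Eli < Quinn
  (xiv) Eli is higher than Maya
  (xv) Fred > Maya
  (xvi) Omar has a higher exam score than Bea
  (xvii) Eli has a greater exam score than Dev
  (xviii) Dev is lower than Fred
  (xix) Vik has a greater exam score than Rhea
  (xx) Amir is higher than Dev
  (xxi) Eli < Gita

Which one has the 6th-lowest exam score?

Chaining the given pairs: Dev < Bea < Maya < Fred < Omar < Soren < Amir < Eli < Gita < Quinn < Rhea < Vik.
The 6th smallest is Soren.

Soren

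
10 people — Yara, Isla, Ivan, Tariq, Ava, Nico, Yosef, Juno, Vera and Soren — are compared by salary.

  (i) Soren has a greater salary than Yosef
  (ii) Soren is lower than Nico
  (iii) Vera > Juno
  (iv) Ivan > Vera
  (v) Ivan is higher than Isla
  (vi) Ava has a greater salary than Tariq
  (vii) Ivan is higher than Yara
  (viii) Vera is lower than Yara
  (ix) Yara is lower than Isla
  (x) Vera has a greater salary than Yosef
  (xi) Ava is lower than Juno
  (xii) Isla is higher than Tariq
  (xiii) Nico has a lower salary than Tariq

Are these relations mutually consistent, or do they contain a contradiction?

consistent

The single ordering Yosef < Soren < Nico < Tariq < Ava < Juno < Vera < Yara < Isla < Ivan satisfies every listed relation, so no contradiction arises.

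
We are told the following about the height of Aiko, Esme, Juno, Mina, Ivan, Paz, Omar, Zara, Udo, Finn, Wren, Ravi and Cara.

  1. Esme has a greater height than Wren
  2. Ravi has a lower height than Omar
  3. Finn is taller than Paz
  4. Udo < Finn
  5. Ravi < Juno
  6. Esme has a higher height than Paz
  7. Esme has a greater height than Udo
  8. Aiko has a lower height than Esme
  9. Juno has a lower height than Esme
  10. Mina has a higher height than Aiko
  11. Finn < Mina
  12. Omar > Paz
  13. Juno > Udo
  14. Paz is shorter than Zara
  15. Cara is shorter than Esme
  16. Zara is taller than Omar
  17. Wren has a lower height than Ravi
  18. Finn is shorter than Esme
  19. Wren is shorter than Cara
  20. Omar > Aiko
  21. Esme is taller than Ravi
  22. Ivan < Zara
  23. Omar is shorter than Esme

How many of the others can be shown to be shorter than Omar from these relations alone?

4

From Omar the given relations immediately reach Paz, Ravi, Aiko.
From those, Wren — 4 in total.
No other element is forced below Omar by the given relations, so the count is 4.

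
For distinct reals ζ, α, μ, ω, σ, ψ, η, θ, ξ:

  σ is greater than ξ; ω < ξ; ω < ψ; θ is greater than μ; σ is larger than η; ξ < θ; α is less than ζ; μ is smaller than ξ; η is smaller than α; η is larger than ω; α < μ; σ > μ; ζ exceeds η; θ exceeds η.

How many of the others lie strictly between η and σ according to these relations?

3

The relations place η below σ. An element lies strictly between them when it is forced above η and also forced below σ.
Above η: {α, μ, ξ, ζ, θ}. Below σ: {ω, α, μ, ξ}.
Intersection: {α, μ, ξ} — 3.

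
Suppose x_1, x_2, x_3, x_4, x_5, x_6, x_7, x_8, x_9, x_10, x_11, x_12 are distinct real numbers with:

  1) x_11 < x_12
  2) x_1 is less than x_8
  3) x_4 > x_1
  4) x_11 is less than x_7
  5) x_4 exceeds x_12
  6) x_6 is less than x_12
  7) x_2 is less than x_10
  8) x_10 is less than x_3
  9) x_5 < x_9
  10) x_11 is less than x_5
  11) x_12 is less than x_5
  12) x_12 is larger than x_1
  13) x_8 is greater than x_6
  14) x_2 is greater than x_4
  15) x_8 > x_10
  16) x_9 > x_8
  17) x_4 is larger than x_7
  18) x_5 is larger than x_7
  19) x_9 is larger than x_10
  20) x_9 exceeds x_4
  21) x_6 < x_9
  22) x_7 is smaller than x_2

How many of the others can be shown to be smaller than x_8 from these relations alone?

8

From x_8 the given relations immediately reach x_1, x_6, x_10.
From those, x_2 — 4 in total.
From those, x_7, x_4 — 6 in total.
From those, x_11, x_12 — 8 in total.
No other element is forced below x_8 by the given relations, so the count is 8.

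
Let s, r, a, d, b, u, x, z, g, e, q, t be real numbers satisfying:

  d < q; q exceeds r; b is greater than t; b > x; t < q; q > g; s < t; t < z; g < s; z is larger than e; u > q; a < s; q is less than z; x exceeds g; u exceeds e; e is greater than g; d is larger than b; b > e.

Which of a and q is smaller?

Link the given pairs in sequence: a < s; s < t; t < b; b < d; d < q.
Chaining these gives a < s < t < b < d < q.
So a < q; a is the smaller of the two.

a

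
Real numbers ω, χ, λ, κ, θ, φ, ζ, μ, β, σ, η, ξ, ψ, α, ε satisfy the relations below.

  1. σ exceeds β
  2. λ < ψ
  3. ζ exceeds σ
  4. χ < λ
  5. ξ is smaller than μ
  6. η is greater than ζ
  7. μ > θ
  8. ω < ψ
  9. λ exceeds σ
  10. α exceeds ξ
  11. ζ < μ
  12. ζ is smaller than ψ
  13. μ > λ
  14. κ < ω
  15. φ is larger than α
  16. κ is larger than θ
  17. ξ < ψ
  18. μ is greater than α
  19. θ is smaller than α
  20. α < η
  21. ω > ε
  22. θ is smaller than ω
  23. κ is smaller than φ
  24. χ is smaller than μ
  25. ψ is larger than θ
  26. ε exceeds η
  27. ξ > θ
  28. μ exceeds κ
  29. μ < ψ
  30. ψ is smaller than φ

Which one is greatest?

φ

Chaining downward from φ: directly below it, κ, α, ψ; then θ, ξ, ζ, λ, ω, μ; then σ, χ, ε; then β, η.
That covers every other element, and nothing is given above φ, so φ is the greatest.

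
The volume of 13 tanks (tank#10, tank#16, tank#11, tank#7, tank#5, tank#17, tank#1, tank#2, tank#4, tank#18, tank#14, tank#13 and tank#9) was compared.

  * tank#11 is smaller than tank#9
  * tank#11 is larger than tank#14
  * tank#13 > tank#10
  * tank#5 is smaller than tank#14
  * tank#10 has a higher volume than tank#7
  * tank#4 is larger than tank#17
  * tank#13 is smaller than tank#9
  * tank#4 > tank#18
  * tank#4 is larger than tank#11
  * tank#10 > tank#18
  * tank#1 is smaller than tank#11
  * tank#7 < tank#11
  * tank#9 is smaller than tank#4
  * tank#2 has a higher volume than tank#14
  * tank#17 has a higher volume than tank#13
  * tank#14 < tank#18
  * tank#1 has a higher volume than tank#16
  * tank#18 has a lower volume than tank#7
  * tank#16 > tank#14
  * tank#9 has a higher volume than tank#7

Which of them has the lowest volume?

Chaining upward from tank#5: directly above it, tank#14; then tank#16, tank#18, tank#2, tank#11; then tank#1, tank#7, tank#10, tank#9, tank#4; then tank#13; then tank#17.
That covers every other element, and nothing is given below tank#5, so tank#5 is the lowest volume.

tank#5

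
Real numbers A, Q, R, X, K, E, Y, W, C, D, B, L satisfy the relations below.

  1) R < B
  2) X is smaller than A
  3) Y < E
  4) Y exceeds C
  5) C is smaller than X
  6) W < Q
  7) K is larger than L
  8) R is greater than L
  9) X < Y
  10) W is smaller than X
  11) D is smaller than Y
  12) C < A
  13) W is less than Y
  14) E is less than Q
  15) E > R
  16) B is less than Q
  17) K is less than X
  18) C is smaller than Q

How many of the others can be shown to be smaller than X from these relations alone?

4

Directly below X: C, W, K.
One step further: L (4 so far).
No other element is forced below X by the given relations, so the count is 4.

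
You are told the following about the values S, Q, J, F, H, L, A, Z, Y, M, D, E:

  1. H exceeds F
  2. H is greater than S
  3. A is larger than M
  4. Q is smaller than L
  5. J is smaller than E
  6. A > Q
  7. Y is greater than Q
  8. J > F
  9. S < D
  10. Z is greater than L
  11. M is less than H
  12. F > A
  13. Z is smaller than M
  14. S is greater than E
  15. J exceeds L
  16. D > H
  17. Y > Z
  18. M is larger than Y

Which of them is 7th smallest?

Piecing the relations together gives one ordering: Q < L < Z < Y < M < A < F < J < E < S < H < D.
Counting 7 from the smallest end gives F.

F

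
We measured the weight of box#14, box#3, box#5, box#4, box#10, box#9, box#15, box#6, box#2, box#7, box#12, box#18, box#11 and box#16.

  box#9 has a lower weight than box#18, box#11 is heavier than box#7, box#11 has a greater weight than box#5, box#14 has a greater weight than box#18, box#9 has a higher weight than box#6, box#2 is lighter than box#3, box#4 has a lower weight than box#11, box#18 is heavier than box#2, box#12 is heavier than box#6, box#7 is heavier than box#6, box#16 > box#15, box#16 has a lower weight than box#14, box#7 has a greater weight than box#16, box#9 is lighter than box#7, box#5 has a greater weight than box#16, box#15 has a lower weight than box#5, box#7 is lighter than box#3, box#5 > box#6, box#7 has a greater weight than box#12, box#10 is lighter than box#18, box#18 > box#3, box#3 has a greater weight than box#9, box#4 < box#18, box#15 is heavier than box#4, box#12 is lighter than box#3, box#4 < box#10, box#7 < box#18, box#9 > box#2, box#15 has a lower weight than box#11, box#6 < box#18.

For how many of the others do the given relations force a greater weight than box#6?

8

From box#6 the given relations immediately reach box#9, box#12, box#5, box#7, box#18.
From those, box#3, box#11, box#14 — 8 in total.
Nothing else is reachable above box#6; 8 in all.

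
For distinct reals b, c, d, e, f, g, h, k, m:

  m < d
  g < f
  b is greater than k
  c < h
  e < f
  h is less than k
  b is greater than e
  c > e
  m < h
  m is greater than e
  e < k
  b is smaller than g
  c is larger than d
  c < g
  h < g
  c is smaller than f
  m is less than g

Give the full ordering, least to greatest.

e < m < d < c < h < k < b < g < f

Nothing is placed below e, so it is least; from there e < m; m < d; d < c; c < h; h < k; k < b; b < g; g < f, each given directly.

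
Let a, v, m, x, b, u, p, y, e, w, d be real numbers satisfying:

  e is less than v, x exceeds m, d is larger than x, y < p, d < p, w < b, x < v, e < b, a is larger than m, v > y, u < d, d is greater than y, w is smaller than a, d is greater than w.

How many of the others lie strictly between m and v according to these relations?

Chaining upward from m reaches: x, d, a, p.
Chaining downward from v reaches: e, y, x.
Strictly between m and v are those in both lists: x — 1 element.

1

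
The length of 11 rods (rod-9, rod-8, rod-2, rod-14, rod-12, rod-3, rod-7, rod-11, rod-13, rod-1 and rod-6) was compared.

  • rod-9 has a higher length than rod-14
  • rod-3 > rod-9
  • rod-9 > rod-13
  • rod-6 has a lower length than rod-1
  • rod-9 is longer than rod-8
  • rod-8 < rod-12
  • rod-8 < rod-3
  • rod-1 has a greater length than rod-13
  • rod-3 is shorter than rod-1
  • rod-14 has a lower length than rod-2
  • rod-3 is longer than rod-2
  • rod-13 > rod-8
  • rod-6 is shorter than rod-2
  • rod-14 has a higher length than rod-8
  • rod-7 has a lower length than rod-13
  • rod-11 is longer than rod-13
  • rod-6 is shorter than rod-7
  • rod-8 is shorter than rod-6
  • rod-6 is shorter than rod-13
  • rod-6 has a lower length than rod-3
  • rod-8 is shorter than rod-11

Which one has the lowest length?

rod-6 is not least since rod-8 < rod-6; rod-14 is not least since rod-8 < rod-14; rod-12 is not least since rod-8 < rod-12; rod-7 is not least since rod-6 < rod-7; rod-13 is not least since rod-8 < rod-13; rod-9 is not least since rod-13 < rod-9; rod-2 is not least since rod-14 < rod-2; rod-3 is not least since rod-8 < rod-3; rod-11 is not least since rod-13 < rod-11; rod-1 is not least since rod-13 < rod-1.
Only rod-8 has nothing below it, so rod-8 is the lowest length.

rod-8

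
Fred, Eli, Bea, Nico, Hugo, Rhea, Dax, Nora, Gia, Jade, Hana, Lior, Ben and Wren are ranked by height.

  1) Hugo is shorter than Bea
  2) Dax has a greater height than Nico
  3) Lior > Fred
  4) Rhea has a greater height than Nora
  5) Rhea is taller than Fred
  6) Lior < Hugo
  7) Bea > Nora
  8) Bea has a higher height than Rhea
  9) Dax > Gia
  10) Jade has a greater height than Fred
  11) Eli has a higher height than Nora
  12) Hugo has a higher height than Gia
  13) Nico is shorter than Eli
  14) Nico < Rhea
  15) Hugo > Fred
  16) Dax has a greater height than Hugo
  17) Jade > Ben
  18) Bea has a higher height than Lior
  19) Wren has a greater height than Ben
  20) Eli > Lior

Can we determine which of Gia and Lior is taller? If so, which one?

undetermined

Following every chain through Lior: above Lior we get Eli, Hugo, Dax, Bea; below Lior we get Fred.
Gia is not reached, and no chain runs the other way from Gia to Lior.
So the given relations leave the order of Lior and Gia undetermined.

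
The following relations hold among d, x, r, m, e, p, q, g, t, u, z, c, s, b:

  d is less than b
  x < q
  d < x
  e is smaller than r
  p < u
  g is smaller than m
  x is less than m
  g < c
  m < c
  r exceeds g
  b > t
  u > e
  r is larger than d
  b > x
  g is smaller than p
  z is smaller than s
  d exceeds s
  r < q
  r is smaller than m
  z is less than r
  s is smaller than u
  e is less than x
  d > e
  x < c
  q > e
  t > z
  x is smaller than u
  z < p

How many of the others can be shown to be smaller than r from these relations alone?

5

From r the given relations immediately reach z, g, e, d.
From those, s — 5 in total.
Nothing else is reachable below r; 5 in all.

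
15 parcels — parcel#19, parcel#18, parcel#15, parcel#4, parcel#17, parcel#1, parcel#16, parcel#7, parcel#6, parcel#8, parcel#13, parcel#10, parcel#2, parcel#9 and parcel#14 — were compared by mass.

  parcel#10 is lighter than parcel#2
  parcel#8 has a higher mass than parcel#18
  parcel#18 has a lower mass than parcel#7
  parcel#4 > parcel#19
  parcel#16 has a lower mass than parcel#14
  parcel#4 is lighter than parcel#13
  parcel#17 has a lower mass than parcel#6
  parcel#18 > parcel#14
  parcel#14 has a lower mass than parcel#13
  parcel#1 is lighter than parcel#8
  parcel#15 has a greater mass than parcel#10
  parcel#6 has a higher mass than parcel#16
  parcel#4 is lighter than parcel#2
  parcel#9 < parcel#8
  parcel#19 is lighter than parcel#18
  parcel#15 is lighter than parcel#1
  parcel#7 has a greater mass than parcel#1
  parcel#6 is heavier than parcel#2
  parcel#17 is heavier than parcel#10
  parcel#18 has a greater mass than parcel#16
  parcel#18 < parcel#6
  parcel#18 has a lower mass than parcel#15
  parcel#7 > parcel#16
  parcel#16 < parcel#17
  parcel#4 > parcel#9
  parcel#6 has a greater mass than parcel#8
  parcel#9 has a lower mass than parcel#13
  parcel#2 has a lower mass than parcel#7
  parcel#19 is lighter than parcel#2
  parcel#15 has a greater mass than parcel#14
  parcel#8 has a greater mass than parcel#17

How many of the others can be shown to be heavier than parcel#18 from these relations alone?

5

From parcel#18 the given relations immediately reach parcel#15, parcel#7, parcel#8, parcel#6.
From those, parcel#1 — 5 in total.
No other element is forced above parcel#18 by the given relations, so the count is 5.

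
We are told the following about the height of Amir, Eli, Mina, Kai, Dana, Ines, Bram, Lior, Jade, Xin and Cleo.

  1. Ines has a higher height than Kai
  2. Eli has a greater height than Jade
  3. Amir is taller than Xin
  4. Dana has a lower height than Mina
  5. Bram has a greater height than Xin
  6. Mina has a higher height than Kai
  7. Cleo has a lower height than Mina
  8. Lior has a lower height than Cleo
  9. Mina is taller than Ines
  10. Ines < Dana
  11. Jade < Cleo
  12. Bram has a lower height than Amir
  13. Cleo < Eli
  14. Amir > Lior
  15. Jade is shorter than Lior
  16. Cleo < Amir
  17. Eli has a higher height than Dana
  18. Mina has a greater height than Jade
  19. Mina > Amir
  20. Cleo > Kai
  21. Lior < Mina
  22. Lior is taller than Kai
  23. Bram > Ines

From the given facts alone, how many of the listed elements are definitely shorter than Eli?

Directly below Eli: Jade, Cleo, Dana.
One step further: Kai, Lior, Ines (6 so far).
No other element is forced below Eli by the given relations, so the count is 6.

6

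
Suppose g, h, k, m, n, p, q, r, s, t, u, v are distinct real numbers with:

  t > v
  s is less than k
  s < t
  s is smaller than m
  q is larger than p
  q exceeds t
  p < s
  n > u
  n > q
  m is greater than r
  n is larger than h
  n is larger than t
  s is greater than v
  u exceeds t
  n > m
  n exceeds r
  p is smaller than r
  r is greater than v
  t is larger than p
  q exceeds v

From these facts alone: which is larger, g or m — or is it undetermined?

Following every chain through g: nothing is chained to g.
m is not reached, and no chain runs the other way from m to g.
So the given relations leave the order of g and m undetermined.

undetermined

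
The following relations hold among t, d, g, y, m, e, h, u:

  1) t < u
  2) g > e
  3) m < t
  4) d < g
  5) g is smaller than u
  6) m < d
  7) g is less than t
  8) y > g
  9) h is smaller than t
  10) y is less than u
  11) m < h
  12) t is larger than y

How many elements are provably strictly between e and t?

2

The relations place e below t. An element lies strictly between them when it is forced above e and also forced below t.
Above e: {g, y, u}. Below t: {m, h, d, g, y}.
Intersection: {g, y} — 2.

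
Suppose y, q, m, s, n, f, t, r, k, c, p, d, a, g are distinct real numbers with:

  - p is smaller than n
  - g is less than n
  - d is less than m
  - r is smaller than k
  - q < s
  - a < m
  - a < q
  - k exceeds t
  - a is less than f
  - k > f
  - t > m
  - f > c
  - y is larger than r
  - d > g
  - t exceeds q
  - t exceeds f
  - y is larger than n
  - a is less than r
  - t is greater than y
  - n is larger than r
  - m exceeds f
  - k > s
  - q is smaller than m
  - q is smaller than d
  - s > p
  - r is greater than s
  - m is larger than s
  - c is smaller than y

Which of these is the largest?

k

Chaining downward from k: directly below it, s, f, r, t; then p, a, c, q, y, m; then d, n; then g.
That covers every other element, and nothing is given above k, so k is the largest.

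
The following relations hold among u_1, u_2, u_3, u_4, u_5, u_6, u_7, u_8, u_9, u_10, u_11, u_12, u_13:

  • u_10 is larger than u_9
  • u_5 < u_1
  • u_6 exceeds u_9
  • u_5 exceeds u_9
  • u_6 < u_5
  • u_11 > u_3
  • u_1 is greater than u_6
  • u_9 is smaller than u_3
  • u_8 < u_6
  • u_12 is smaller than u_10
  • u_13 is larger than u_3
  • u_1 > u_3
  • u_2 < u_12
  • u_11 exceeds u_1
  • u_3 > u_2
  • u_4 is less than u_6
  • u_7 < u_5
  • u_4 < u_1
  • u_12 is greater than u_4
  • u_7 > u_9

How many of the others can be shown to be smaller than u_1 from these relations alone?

Directly below u_1: u_3, u_4, u_6, u_5.
One step further: u_8, u_9, u_7, u_2 (8 so far).
No other element is forced below u_1 by the given relations, so the count is 8.

8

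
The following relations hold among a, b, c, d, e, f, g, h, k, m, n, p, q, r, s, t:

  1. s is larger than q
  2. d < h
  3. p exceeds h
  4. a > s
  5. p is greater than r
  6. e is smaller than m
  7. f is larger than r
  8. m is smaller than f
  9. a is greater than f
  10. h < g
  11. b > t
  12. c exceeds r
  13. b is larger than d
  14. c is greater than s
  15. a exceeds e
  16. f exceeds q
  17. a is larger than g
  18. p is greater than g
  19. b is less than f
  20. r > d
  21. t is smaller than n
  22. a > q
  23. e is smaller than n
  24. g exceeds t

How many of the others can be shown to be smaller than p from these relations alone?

5

From p the given relations immediately reach h, r, g.
From those, d, t — 5 in total.
Nothing else is reachable below p; 5 in all.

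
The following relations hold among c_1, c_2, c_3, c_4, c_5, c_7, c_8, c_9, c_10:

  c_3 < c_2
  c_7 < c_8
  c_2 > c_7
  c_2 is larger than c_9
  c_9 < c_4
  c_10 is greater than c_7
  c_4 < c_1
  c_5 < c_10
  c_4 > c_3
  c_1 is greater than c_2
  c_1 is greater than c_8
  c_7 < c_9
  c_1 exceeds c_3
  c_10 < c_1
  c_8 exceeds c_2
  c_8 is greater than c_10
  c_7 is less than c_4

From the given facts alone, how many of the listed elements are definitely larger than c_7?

6

The elements the relations force above c_7 are c_10, c_9, c_4, c_2, c_8, c_1 — no chain reaches any other.
That is 6.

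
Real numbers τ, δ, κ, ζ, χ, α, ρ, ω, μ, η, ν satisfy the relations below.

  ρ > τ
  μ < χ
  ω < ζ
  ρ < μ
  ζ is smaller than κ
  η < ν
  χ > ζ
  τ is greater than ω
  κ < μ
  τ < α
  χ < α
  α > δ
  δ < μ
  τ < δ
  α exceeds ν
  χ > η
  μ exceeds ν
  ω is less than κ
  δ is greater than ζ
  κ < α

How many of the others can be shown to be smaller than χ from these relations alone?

Directly below χ: η, ζ, μ.
One step further: ω, ρ, ν, δ, κ (8 so far).
One step further: τ (9 so far).
Nothing else is reachable below χ; 9 in all.

9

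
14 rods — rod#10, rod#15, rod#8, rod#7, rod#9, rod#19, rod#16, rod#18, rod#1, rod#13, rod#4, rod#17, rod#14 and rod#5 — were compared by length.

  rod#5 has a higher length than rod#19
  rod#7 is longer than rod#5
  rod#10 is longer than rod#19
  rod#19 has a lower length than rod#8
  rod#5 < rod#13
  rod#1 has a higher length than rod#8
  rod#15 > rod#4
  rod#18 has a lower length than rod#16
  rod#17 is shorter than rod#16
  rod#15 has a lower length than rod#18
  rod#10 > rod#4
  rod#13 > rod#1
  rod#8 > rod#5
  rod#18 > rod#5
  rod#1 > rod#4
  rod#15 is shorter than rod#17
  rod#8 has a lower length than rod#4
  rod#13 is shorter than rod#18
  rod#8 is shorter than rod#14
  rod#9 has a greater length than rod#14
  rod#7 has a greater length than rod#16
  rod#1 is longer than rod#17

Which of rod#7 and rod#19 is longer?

rod#7

rod#19 < rod#5 < rod#8 < rod#4 < rod#15 < rod#17 < rod#1 < rod#13 < rod#18 < rod#16 < rod#7, by transitivity through rod#5, rod#8, rod#4, rod#15, rod#17, rod#1, rod#13, rod#18, rod#16.
So rod#19 < rod#7; rod#7 is the longer of the two.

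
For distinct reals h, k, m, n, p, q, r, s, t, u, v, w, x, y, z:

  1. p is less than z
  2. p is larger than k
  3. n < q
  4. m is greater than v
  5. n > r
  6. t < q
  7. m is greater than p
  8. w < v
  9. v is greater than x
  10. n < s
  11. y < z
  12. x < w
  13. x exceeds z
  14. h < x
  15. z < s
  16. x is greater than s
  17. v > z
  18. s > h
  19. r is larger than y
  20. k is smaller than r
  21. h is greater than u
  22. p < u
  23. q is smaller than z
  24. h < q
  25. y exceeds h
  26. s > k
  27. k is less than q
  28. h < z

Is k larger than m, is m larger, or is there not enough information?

m

Link the given pairs in sequence: k < p; p < u; u < h; h < y; y < r; r < n; n < q; q < z; z < s; s < x; x < w; w < v; v < m.
Chaining these gives k < p < u < h < y < r < n < q < z < s < x < w < v < m.
So m is larger.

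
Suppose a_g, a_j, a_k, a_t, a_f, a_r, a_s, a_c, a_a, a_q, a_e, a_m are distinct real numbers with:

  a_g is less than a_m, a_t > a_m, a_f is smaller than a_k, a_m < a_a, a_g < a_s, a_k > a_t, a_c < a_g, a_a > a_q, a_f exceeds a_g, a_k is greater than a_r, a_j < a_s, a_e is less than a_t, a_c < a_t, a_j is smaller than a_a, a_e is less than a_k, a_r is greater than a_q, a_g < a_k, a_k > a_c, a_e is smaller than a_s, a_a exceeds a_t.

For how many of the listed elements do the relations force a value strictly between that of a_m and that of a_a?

1

Chaining upward from a_m reaches: a_t, a_k.
Chaining downward from a_a reaches: a_c, a_q, a_g, a_e, a_j, a_t.
Strictly between a_m and a_a are those in both lists: a_t — 1 element.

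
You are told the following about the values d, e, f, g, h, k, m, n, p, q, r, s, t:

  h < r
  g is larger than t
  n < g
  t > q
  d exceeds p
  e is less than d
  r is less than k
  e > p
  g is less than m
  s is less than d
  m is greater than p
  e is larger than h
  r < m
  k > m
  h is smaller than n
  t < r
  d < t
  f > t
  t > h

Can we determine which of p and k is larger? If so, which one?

k

The relevant relations are p < e; e < d; d < t; t < g; g < m; m < k.
Together: p < e < d < t < g < m < k.
So k is larger.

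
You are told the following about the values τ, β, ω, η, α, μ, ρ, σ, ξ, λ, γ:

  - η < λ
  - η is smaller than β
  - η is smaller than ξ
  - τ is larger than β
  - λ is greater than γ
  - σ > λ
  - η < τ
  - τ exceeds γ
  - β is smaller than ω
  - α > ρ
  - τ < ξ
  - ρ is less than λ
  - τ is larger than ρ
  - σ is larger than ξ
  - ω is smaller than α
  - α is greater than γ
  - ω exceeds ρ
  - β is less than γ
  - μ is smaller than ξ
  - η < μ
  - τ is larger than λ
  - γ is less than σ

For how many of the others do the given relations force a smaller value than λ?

4

From λ the given relations immediately reach η, ρ, γ.
From those, β — 4 in total.
Nothing else is reachable below λ; 4 in all.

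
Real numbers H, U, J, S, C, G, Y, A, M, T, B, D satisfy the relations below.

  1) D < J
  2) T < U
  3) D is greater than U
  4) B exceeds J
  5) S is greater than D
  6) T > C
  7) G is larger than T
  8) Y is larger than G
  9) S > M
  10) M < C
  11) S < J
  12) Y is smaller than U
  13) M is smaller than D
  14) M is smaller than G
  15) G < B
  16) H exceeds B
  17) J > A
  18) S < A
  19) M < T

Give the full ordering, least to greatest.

The consecutive links are each given: M < C; C < T; T < G; G < Y; Y < U; U < D; D < S; S < A; A < J; J < B; B < H.

M < C < T < G < Y < U < D < S < A < J < B < H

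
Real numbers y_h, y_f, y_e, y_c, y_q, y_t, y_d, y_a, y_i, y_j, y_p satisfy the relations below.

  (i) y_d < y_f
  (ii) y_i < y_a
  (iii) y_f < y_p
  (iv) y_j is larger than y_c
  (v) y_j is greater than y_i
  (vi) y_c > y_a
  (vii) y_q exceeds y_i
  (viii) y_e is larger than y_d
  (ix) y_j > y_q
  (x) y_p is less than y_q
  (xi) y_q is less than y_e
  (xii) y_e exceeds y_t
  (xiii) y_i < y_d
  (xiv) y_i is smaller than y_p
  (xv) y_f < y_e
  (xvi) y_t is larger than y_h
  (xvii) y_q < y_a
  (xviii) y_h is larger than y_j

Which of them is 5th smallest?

y_q

Piecing the relations together gives one ordering: y_i < y_d < y_f < y_p < y_q < y_a < y_c < y_j < y_h < y_t < y_e.
Counting 5 from the smallest end gives y_q.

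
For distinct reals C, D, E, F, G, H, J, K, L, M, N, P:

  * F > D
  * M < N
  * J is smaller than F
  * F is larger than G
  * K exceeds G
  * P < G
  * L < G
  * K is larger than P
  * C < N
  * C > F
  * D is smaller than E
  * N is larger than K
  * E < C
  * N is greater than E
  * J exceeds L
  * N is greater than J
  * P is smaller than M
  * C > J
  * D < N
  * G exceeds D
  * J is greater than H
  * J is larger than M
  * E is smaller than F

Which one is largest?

Chaining downward from N: directly below it, D, E, K, M, J, C; then P, L, H, G, F.
That covers every other element, and nothing is given above N, so N is the largest.

N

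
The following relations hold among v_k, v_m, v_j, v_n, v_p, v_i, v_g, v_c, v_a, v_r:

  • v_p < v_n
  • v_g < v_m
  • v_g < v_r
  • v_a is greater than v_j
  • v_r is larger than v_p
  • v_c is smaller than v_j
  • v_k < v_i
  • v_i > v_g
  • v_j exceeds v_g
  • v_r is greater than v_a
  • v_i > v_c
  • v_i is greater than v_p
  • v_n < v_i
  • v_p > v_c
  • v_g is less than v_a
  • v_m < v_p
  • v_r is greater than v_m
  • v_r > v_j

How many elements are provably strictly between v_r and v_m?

1

The relations place v_m below v_r. An element lies strictly between them when it is forced above v_m and also forced below v_r.
Above v_m: {v_p, v_n, v_i}. Below v_r: {v_g, v_c, v_j, v_p, v_a}.
Intersection: {v_p} — 1.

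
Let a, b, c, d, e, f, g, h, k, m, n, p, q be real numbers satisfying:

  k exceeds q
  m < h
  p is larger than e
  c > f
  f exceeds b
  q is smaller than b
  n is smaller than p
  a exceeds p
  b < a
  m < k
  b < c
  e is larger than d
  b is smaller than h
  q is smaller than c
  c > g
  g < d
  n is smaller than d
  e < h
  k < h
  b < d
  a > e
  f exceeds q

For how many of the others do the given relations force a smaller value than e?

5

From e the given relations immediately reach d.
From those, n, b, g — 4 in total.
From those, q — 5 in total.
No other element is forced below e by the given relations, so the count is 5.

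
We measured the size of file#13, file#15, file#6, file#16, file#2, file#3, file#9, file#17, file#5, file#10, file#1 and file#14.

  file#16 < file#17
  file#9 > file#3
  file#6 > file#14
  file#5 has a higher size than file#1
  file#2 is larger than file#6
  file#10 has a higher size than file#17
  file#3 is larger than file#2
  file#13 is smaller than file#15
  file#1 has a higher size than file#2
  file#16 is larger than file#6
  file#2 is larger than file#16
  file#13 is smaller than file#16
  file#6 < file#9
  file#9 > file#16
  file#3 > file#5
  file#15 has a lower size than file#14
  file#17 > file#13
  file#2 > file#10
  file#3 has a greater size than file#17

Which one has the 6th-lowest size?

The consecutive relations fix a unique order: file#13 < file#15 < file#14 < file#6 < file#16 < file#17 < file#10 < file#2 < file#1 < file#5 < file#3 < file#9.
The 6th smallest is file#17.

file#17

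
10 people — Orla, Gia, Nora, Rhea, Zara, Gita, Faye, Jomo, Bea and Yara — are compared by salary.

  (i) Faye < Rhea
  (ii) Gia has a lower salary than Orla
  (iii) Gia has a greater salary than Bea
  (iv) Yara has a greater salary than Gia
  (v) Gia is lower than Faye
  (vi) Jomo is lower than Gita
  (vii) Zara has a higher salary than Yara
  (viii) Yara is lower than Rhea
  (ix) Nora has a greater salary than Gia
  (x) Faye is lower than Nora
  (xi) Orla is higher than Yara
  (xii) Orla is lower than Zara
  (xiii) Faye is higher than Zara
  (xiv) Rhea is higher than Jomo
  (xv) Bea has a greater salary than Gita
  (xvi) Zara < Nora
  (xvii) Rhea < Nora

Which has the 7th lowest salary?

Zara

The consecutive relations fix a unique order: Jomo < Gita < Bea < Gia < Yara < Orla < Zara < Faye < Rhea < Nora.
The 7th smallest is Zara.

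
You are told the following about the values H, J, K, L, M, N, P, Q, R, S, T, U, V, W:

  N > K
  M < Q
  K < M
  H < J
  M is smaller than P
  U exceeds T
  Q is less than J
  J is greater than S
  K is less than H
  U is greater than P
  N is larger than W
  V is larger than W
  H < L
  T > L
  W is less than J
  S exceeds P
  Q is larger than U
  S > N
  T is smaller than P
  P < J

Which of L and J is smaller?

L

Link the given pairs in sequence: L < T; T < P; P < U; U < Q; Q < J.
Together: L < T < P < U < Q < J.
So L < J; L is the smaller of the two.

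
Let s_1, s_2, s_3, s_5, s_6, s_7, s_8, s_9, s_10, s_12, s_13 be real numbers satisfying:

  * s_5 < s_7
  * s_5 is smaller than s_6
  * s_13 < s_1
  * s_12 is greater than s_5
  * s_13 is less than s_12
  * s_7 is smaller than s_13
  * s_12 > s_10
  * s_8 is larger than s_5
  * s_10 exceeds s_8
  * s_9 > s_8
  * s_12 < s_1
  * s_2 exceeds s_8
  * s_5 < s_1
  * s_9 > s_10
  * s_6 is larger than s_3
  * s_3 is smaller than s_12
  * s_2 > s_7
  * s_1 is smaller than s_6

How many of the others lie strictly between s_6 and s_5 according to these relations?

6

The relations place s_5 below s_6. An element lies strictly between them when it is forced above s_5 and also forced below s_6.
Above s_5: {s_8, s_10, s_7, s_13, s_9, s_12, s_1, s_2}. Below s_6: {s_8, s_10, s_7, s_13, s_3, s_12, s_1}.
Intersection: {s_8, s_10, s_7, s_13, s_12, s_1} — 6.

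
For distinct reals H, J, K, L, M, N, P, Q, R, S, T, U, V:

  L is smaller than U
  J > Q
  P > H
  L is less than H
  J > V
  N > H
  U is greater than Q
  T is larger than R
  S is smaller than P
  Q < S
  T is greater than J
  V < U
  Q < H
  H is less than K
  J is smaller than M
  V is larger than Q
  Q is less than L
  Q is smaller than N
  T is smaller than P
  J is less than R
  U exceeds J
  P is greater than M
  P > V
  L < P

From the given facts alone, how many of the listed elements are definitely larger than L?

The elements the relations force above L are H, N, U, K, P — no chain reaches any other.
That is 5.

5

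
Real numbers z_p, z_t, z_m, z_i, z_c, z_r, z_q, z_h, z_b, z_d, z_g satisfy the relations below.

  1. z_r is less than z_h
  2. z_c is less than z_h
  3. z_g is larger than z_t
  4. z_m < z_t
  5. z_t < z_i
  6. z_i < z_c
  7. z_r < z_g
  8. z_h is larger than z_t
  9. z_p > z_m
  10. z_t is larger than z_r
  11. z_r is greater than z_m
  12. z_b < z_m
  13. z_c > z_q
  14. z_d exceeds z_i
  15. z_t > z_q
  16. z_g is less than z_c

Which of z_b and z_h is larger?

z_h

z_b < z_m and z_m < z_t give z_b < z_t.
With z_t < z_i: z_b < z_m < z_t < z_i.
With z_i < z_c: z_b < z_m < z_t < z_i < z_c.
Then z_c < z_h extends the chain to z_h.
So z_b < z_h; z_h is the larger of the two.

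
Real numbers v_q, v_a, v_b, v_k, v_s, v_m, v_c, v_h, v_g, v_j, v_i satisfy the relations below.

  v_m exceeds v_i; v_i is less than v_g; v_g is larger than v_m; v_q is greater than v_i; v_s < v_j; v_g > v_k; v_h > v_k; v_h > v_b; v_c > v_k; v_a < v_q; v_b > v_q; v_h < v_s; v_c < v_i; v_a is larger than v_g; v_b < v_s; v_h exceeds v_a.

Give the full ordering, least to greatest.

Each adjacent pair is fixed by a given relation: v_k < v_c; v_c < v_i; v_i < v_m; v_m < v_g; v_g < v_a; v_a < v_q; v_q < v_b; v_b < v_h; v_h < v_s; v_s < v_j. Chaining them end to end gives the full order.

v_k < v_c < v_i < v_m < v_g < v_a < v_q < v_b < v_h < v_s < v_j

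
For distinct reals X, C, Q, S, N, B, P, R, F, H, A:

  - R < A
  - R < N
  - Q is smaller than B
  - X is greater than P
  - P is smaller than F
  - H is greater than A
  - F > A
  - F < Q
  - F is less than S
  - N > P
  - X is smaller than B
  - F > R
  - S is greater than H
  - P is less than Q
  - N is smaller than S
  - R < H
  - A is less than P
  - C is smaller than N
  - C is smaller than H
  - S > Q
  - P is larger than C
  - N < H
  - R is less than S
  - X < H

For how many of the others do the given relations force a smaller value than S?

Directly below S: R, F, Q, N, H.
One step further: C, A, P, X (9 so far).
Nothing else is reachable below S; 9 in all.

9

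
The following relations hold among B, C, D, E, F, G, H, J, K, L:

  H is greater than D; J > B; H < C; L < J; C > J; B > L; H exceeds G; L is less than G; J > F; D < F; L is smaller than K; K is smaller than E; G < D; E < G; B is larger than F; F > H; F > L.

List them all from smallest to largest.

L < K < E < G < D < H < F < B < J < C

Each adjacent pair is fixed by a given relation: L < K; K < E; E < G; G < D; D < H; H < F; F < B; B < J; J < C. Chaining them end to end gives the full order.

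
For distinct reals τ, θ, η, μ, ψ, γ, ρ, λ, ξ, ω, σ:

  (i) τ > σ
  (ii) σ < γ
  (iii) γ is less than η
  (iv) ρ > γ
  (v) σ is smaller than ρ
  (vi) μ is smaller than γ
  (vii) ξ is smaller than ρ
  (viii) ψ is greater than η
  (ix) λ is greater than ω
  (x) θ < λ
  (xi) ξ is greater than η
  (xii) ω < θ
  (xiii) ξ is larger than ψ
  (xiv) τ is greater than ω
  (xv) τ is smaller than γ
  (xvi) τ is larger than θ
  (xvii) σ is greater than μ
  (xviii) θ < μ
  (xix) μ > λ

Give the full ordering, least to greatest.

The consecutive links are each given: ω < θ; θ < λ; λ < μ; μ < σ; σ < τ; τ < γ; γ < η; η < ψ; ψ < ξ; ξ < ρ.

ω < θ < λ < μ < σ < τ < γ < η < ψ < ξ < ρ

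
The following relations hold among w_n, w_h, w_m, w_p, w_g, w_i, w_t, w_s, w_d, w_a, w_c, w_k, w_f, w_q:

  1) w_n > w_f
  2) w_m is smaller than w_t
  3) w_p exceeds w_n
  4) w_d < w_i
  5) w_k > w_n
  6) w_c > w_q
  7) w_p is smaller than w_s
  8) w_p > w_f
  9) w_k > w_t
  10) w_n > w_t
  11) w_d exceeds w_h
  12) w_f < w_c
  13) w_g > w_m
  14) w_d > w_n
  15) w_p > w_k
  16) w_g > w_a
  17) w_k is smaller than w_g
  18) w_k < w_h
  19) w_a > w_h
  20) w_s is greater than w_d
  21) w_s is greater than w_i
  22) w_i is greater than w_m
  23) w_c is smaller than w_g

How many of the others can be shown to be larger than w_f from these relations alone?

Directly above w_f: w_n, w_c, w_p.
One step further: w_k, w_d, w_g, w_s (7 so far).
One step further: w_h, w_i (9 so far).
One step further: w_a (10 so far).
No other element is forced above w_f by the given relations, so the count is 10.

10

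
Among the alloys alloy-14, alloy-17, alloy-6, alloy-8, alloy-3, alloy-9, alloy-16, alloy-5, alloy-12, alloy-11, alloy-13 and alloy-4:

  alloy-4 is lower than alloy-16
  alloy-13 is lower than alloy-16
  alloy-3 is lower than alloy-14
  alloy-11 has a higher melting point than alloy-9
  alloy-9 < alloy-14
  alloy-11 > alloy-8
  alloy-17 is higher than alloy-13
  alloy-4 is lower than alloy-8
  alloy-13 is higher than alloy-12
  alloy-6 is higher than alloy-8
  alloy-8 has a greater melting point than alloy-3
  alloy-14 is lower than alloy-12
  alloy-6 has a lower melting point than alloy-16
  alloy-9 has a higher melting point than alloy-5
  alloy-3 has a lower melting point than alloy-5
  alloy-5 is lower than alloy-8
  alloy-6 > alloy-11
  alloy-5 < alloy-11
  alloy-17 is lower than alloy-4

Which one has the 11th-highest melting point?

alloy-5

The consecutive relations fix a unique order: alloy-3 < alloy-5 < alloy-9 < alloy-14 < alloy-12 < alloy-13 < alloy-17 < alloy-4 < alloy-8 < alloy-11 < alloy-6 < alloy-16.
Counting 11 from the largest end gives alloy-5.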